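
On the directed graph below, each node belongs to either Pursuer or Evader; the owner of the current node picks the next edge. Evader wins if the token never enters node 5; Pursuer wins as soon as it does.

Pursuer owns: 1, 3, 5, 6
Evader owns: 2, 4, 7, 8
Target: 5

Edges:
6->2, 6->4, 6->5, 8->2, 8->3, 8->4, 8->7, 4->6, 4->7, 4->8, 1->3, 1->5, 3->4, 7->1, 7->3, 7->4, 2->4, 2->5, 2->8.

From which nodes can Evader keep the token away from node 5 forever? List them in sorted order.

A0 = {5}
A1: add {1, 6} — 1 (Pursuer) has 1→5; 6 (Pursuer) has 6→5.
A2 = A1; e.g. 2 (Evader) can still go to 4. Fixed point.
Pursuer's attractor = {1, 5, 6}; Evader avoids the target exactly from the complement.

2, 3, 4, 7, 8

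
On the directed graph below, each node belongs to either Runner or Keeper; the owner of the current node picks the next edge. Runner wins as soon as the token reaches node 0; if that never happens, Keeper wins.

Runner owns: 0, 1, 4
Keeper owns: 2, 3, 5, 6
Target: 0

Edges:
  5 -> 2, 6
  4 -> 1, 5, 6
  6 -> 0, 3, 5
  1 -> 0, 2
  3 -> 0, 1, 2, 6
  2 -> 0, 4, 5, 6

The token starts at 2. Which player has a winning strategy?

A0 = {0}
A1: add {1} — 1 (Runner) has 1→0.
A2: add {4} — 4 (Runner) has 4→1.
A3 = A2; e.g. 2 (Keeper) can still go to 5. Fixed point.
2 never enters the attractor, so Keeper can avoid the target forever.

Keeper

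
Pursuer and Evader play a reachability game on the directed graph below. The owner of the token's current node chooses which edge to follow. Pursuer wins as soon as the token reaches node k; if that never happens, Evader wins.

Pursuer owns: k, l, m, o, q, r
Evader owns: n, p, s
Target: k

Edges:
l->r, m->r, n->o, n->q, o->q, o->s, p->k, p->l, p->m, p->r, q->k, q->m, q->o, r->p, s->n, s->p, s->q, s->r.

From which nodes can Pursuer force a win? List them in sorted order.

k, n, o, q

A0 = {k}
A1: add {q} — q (Pursuer) has q→k.
A2: add {o} — o (Pursuer) has o→q.
A3: add {n} — n (Evader): all of {o, q} already in.
A4 = A3; e.g. l (Pursuer) has no edge into A3. Fixed point.
Pursuer's winning region = {k, n, o, q}.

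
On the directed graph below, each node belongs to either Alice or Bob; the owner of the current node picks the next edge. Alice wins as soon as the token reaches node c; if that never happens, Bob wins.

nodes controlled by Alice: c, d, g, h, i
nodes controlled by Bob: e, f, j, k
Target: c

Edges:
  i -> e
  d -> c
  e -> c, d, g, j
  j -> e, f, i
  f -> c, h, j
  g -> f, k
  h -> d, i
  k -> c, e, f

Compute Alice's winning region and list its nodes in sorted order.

A0 = {c}
A1: add {d} — d (Alice) has d→c.
A2: add {h} — h (Alice) has h→d.
A3 = A2; e.g. e (Bob) can still go to g. Fixed point.
Alice's winning region = {c, d, h}.

c, d, h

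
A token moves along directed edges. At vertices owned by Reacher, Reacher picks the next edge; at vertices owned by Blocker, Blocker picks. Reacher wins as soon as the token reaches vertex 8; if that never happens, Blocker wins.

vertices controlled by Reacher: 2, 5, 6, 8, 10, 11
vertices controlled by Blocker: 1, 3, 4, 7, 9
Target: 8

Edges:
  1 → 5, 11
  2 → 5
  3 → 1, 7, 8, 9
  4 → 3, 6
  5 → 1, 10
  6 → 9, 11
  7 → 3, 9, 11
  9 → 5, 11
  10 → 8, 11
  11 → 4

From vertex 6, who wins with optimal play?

Blocker

A0 = {8}
A1: add {10} — 10 (Reacher) has 10→8.
A2: add {5} — 5 (Reacher) has 5→10.
A3: add {2} — 2 (Reacher) has 2→5.
A4 = A3; e.g. 1 (Blocker) can still go to 11. Fixed point.
6 never enters the attractor, so Blocker can avoid the target forever.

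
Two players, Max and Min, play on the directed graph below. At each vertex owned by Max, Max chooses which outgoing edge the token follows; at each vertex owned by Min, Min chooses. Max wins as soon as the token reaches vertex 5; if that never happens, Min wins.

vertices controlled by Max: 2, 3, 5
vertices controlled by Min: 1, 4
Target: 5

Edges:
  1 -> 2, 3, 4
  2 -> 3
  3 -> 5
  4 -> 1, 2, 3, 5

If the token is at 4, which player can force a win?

A0 = {5}
A1: add {3} — 3 (Max) has 3→5.
A2: add {2} — 2 (Max) has 2→3.
A3 = A2; e.g. 1 (Min) can still go to 4. Fixed point.
4 never enters the attractor, so Min can avoid the target forever.

Min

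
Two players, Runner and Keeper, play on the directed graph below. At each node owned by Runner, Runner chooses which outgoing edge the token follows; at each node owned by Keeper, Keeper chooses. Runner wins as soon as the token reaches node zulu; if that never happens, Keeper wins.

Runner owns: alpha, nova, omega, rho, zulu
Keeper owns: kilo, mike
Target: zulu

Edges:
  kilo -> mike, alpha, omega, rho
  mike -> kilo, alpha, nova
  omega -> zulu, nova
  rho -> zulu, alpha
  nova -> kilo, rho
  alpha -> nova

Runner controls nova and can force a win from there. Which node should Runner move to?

rho

A0 = {zulu}
A1: add {omega, rho} — omega (Runner) has omega→zulu; rho (Runner) has rho→zulu.
A2: add {nova} — nova (Runner) has nova→rho.
A3: add {alpha} — alpha (Runner) has alpha→nova.
A4 = A3; e.g. mike (Keeper) can still go to kilo. Fixed point.
From nova, successor rho is in the attractor (rank 1); the other successor kilo is not.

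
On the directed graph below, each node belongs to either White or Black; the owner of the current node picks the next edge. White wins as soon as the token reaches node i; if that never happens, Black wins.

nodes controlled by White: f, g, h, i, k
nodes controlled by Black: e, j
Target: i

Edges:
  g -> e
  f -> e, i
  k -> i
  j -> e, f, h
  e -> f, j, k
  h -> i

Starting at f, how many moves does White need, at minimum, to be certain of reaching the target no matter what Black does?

A0 = {i}
A1: add {f, h, k} — f (White) has f→i; h (White) has h→i; k (White) has k→i.
A2 = A1; e.g. e (Black) can still go to j. Fixed point.
f enters the attractor at level 1, so White can force the target in 1 move from there.

1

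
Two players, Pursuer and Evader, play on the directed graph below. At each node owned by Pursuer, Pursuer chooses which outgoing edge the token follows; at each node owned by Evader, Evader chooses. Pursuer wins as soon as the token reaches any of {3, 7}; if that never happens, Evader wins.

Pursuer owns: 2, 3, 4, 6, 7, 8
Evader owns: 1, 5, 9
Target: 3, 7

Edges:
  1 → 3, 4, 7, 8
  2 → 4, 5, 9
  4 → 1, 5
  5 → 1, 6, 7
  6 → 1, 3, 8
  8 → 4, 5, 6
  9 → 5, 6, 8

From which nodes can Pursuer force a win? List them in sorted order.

3, 6, 7, 8

A0 = {3, 7}
A1: add {6} — 6 (Pursuer) has 6→3.
A2: add {8} — 8 (Pursuer) has 8→6.
A3 = A2; e.g. 1 (Evader) can still go to 4. Fixed point.
Pursuer's winning region = {3, 6, 7, 8}.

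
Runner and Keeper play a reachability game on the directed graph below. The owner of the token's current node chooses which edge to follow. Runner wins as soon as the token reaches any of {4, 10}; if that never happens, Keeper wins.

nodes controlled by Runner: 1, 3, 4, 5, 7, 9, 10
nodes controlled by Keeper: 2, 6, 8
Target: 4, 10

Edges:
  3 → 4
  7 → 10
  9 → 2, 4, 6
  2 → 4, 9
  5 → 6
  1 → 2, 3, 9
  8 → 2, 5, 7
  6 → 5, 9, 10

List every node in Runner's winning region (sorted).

A0 = {4, 10}
A1: add {3, 7, 9} — 3 (Runner) has 3→4; 7 (Runner) has 7→10; 9 (Runner) has 9→4.
A2: add {1, 2} — 1 (Runner) has 1→3; 2 (Keeper): all of {4, 9} already in.
A3 = A2; e.g. 5 (Runner) has no edge into A2. Fixed point.
Runner's winning region = {1, 2, 3, 4, 7, 9, 10}.

1, 2, 3, 4, 7, 9, 10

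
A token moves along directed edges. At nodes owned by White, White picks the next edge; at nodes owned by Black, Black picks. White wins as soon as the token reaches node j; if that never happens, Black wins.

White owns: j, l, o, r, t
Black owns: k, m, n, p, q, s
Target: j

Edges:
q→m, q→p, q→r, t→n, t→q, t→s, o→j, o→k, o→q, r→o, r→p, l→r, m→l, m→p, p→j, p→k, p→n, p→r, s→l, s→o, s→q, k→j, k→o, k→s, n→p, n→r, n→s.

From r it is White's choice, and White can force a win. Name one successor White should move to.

o

A0 = {j}
A1: add {o} — o (White) has o→j.
A2: add {r} — r (White) has r→o.
A3: add {l} — l (White) has l→r.
A4 = A3; e.g. k (Black) can still go to s. Fixed point.
From r, successor o is in the attractor (rank 1); the other successor p is not.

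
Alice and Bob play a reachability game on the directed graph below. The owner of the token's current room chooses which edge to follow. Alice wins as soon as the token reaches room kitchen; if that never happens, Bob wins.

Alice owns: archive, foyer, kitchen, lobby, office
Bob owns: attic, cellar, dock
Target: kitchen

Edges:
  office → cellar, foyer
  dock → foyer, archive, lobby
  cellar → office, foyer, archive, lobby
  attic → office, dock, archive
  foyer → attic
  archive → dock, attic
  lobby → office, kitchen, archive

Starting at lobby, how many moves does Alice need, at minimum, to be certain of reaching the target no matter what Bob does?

A0 = {kitchen}
A1: add {lobby} — lobby (Alice) has lobby→kitchen.
A2 = A1; e.g. office (Alice) has no edge into A1. Fixed point.
lobby enters the attractor at level 1, so Alice can force the target in 1 move from there.

1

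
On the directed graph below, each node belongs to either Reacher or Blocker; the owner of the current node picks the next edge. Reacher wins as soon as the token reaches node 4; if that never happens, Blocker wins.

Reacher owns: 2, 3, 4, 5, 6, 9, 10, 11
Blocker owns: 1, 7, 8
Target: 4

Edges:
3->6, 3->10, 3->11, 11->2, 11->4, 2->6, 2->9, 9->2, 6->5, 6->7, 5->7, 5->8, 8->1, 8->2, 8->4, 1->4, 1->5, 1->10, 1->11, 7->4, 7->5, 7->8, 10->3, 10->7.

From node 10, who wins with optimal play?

A0 = {4}
A1: add {11} — 11 (Reacher) has 11→4.
A2: add {3} — 3 (Reacher) has 3→11.
A3: add {10} — 10 (Reacher) has 10→3.
A4 = A3; e.g. 1 (Blocker) can still go to 5. Fixed point.
10 ∈ A3, so Reacher can force the target.

Reacher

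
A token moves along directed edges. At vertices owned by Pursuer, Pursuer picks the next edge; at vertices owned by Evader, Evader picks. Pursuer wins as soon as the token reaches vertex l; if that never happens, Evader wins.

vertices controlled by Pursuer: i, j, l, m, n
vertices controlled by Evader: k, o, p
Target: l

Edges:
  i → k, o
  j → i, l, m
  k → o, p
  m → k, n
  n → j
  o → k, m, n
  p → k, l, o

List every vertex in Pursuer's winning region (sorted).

A0 = {l}
A1: add {j} — j (Pursuer) has j→l.
A2: add {n} — n (Pursuer) has n→j.
A3: add {m} — m (Pursuer) has m→n.
A4 = A3; e.g. i (Pursuer) has no edge into A3. Fixed point.
Pursuer's winning region = {j, l, m, n}.

j, l, m, n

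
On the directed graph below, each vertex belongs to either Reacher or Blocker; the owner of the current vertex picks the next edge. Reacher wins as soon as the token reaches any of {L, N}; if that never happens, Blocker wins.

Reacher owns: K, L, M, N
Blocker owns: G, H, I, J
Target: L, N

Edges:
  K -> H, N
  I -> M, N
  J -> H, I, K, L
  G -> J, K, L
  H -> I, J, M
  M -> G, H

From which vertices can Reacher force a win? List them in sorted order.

A0 = {L, N}
A1: add {K} — K (Reacher) has K→N.
A2 = A1; e.g. G (Blocker) can still go to J. Fixed point.
Reacher's winning region = {K, L, N}.

K, L, N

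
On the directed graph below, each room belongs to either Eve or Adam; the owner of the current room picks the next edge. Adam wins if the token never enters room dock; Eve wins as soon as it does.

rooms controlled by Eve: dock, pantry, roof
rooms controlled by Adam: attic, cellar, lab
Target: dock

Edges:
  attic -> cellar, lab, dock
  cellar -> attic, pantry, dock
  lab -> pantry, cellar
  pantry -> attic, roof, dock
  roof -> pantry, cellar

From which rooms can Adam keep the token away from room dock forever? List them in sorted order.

attic, cellar, lab

A0 = {dock}
A1: add {pantry} — pantry (Eve) has pantry→dock.
A2: add {roof} — roof (Eve) has roof→pantry.
A3 = A2; e.g. attic (Adam) can still go to cellar. Fixed point.
Eve's attractor = {dock, pantry, roof}; Adam avoids the target exactly from the complement.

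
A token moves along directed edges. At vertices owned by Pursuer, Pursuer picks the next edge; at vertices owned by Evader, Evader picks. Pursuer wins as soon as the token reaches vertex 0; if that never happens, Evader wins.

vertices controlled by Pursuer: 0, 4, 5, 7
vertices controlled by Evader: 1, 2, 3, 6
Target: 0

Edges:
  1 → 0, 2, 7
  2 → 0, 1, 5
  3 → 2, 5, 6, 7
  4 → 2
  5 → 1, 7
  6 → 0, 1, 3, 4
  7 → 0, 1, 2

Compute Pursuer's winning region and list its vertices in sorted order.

A0 = {0}
A1: add {7} — 7 (Pursuer) has 7→0.
A2: add {5} — 5 (Pursuer) has 5→7.
A3 = A2; e.g. 1 (Evader) can still go to 2. Fixed point.
Pursuer's winning region = {0, 5, 7}.

0, 5, 7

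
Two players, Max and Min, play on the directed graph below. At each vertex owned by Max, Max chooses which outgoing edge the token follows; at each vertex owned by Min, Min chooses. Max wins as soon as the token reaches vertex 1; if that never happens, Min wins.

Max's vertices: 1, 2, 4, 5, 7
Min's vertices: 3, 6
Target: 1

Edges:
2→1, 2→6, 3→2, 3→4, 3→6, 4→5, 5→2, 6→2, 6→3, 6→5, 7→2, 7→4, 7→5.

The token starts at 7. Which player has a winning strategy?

Max

A0 = {1}
A1: add {2} — 2 (Max) has 2→1.
A2: add {5, 7} — 5 (Max) has 5→2; 7 (Max) has 7→2.
7 ∈ A2, so Max can force the target.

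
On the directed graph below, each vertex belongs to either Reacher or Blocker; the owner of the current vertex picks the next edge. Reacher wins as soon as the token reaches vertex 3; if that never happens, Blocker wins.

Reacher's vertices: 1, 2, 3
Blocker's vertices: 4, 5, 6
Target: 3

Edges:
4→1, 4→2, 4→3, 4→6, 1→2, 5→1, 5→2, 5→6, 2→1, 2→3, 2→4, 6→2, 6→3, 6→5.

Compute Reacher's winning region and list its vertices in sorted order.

1, 2, 3

A0 = {3}
A1: add {2} — 2 (Reacher) has 2→3.
A2: add {1} — 1 (Reacher) has 1→2.
A3 = A2; e.g. 4 (Blocker) can still go to 6. Fixed point.
Reacher's winning region = {1, 2, 3}.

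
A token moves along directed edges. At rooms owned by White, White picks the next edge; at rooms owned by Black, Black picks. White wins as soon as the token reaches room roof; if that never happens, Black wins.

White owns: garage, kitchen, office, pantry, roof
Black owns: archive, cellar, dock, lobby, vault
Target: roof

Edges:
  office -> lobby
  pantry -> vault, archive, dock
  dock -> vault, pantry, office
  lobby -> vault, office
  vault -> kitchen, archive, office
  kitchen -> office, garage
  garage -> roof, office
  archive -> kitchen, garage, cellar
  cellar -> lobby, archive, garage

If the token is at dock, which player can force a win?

A0 = {roof}
A1: add {garage} — garage (White) has garage→roof.
A2: add {kitchen} — kitchen (White) has kitchen→garage.
A3 = A2; e.g. vault (Black) can still go to archive. Fixed point.
dock never enters the attractor, so Black can avoid the target forever.

Black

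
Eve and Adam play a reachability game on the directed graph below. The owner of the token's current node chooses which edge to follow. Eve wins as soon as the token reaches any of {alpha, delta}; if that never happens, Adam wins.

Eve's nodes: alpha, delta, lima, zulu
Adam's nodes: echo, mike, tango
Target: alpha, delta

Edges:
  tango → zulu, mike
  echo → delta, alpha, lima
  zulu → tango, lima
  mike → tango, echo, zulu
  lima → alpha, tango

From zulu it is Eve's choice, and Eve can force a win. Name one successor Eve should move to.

lima

A0 = {alpha, delta}
A1: add {lima} — lima (Eve) has lima→alpha.
A2: add {echo, zulu} — echo (Adam): all of {delta, alpha, lima} already in; zulu (Eve) has zulu→lima.
A3 = A2; e.g. tango (Adam) can still go to mike. Fixed point.
From zulu, successor lima is in the attractor (rank 1); the other successor tango is not.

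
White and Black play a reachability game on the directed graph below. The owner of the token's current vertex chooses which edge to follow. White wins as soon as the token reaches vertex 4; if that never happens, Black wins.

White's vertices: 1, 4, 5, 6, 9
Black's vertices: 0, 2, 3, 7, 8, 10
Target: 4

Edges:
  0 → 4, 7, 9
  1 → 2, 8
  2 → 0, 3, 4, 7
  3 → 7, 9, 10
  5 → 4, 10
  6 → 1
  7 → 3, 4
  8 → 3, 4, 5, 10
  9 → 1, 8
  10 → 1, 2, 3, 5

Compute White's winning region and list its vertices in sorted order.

4, 5

A0 = {4}
A1: add {5} — 5 (White) has 5→4.
A2 = A1; e.g. 0 (Black) can still go to 7. Fixed point.
White's winning region = {4, 5}.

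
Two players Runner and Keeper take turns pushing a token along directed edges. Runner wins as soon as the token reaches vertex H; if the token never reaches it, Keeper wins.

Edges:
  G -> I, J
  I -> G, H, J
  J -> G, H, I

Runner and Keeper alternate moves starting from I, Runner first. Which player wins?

Runner

Track states (vertex, player-to-move).
A0 = {(H,Runner), (H,Keeper)}
A1: add {(I,Runner), (J,Runner)}.
(I,Runner) ∈ A1 ⇒ Runner forces the target.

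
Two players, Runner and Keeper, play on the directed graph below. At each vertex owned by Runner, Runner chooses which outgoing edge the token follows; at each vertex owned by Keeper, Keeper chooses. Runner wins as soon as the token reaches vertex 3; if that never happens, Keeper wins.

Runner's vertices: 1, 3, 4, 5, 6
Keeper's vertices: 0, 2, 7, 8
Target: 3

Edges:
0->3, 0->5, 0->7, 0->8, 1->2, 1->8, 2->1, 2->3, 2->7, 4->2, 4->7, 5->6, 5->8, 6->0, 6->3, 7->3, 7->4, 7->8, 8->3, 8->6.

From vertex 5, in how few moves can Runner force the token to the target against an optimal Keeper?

2

A0 = {3}
A1: add {6} — 6 (Runner) has 6→3.
A2: add {5, 8} — 5 (Runner) has 5→6; 8 (Keeper): all of {3, 6} already in.
5 enters the attractor at level 2, so Runner can force the target in 2 moves from there.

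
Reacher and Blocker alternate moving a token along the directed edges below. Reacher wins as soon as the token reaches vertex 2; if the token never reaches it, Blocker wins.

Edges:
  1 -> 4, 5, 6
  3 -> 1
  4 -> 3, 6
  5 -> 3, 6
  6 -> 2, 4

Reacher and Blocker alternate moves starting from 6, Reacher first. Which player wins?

Track states (vertex, player-to-move).
A0 = {(2,Reacher), (2,Blocker)}
A1: add {(6,Reacher)}.
(6,Reacher) ∈ A1 ⇒ Reacher forces the target.

Reacher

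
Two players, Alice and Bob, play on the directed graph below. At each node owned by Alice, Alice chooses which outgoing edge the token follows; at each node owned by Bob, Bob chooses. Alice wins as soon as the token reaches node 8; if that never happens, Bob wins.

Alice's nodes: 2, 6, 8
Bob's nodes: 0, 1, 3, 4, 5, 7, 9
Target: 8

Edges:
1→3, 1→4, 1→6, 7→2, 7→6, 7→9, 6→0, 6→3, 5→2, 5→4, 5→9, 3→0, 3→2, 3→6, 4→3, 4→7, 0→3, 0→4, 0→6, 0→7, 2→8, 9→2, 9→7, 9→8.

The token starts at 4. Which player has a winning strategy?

Bob

A0 = {8}
A1: add {2} — 2 (Alice) has 2→8.
A2 = A1; e.g. 0 (Bob) can still go to 3. Fixed point.
4 never enters the attractor, so Bob can avoid the target forever.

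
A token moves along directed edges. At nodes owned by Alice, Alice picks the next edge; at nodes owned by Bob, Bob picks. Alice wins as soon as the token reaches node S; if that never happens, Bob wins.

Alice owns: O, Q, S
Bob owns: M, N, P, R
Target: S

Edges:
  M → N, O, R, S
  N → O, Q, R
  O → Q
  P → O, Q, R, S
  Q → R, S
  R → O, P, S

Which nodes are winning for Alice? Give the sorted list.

A0 = {S}
A1: add {Q} — Q (Alice) has Q→S.
A2: add {O} — O (Alice) has O→Q.
A3 = A2; e.g. M (Bob) can still go to N. Fixed point.
Alice's winning region = {O, Q, S}.

O, Q, S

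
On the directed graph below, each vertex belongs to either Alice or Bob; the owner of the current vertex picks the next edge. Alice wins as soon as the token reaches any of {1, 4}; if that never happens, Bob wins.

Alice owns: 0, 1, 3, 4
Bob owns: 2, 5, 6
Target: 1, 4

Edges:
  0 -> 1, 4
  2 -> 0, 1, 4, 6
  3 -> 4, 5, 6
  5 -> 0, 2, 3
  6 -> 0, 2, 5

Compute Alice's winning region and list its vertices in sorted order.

A0 = {1, 4}
A1: add {0, 3} — 0 (Alice) has 0→1; 3 (Alice) has 3→4.
A2 = A1; e.g. 2 (Bob) can still go to 6. Fixed point.
Alice's winning region = {0, 1, 3, 4}.

0, 1, 3, 4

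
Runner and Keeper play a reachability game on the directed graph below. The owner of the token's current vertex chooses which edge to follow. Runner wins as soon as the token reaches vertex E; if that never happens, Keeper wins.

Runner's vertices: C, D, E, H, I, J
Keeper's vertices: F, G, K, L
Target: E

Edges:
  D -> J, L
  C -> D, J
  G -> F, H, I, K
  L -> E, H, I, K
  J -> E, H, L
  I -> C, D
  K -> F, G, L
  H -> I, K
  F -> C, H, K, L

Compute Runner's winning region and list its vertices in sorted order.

C, D, E, H, I, J

A0 = {E}
A1: add {J} — J (Runner) has J→E.
A2: add {C, D} — C (Runner) has C→J; D (Runner) has D→J.
A3: add {I} — I (Runner) has I→C.
A4: add {H} — H (Runner) has H→I.
A5 = A4; e.g. F (Keeper) can still go to K. Fixed point.
Runner's winning region = {C, D, E, H, I, J}.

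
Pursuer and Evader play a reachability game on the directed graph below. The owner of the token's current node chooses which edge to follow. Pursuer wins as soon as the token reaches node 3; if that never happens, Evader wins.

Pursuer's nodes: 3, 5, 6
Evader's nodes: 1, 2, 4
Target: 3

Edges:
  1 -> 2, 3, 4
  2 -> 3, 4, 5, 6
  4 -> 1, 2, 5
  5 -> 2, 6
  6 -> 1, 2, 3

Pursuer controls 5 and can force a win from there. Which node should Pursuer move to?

A0 = {3}
A1: add {6} — 6 (Pursuer) has 6→3.
A2: add {5} — 5 (Pursuer) has 5→6.
A3 = A2; e.g. 1 (Evader) can still go to 2. Fixed point.
From 5, successor 6 is in the attractor (rank 1); the other successor 2 is not.

6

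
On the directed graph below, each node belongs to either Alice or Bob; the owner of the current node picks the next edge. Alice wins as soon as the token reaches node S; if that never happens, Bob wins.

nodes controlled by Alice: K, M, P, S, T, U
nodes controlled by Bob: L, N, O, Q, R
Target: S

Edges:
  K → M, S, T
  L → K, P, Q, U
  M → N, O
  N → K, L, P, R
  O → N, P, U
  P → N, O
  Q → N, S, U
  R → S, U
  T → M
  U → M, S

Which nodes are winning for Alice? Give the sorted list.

A0 = {S}
A1: add {K, U} — K (Alice) has K→S; U (Alice) has U→S.
A2: add {R} — R (Bob): all of {S, U} already in.
A3 = A2; e.g. L (Bob) can still go to P. Fixed point.
Alice's winning region = {K, R, S, U}.

K, R, S, U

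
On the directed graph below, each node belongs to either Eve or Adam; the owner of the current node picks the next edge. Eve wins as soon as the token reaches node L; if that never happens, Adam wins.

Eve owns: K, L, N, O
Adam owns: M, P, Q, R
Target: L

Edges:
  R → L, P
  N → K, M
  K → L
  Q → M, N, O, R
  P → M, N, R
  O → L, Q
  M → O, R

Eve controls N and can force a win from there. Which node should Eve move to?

A0 = {L}
A1: add {K, O} — K (Eve) has K→L; O (Eve) has O→L.
A2: add {N} — N (Eve) has N→K.
A3 = A2; e.g. M (Adam) can still go to R. Fixed point.
From N, successor K is in the attractor (rank 1); the other successor M is not.

K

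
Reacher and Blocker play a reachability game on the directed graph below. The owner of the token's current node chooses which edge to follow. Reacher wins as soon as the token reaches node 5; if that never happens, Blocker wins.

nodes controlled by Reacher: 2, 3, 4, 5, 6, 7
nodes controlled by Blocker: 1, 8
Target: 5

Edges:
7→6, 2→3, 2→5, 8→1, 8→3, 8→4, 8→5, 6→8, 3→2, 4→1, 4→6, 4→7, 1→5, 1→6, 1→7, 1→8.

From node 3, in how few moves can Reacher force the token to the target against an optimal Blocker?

A0 = {5}
A1: add {2} — 2 (Reacher) has 2→5.
A2: add {3} — 3 (Reacher) has 3→2.
A3 = A2; e.g. 1 (Blocker) can still go to 6. Fixed point.
3 enters the attractor at level 2, so Reacher can force the target in 2 moves from there.

2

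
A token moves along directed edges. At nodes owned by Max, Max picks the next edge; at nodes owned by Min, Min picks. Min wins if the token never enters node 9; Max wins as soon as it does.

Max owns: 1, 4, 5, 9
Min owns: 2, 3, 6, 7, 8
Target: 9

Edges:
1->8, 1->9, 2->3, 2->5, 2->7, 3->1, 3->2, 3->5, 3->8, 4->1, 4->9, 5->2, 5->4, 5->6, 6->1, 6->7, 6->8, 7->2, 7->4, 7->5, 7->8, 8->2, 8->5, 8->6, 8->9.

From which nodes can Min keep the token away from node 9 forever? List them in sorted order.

2, 3, 6, 7, 8

A0 = {9}
A1: add {1, 4} — 1 (Max) has 1→9; 4 (Max) has 4→9.
A2: add {5} — 5 (Max) has 5→4.
A3 = A2; e.g. 2 (Min) can still go to 3. Fixed point.
Max's attractor = {1, 4, 5, 9}; Min avoids the target exactly from the complement.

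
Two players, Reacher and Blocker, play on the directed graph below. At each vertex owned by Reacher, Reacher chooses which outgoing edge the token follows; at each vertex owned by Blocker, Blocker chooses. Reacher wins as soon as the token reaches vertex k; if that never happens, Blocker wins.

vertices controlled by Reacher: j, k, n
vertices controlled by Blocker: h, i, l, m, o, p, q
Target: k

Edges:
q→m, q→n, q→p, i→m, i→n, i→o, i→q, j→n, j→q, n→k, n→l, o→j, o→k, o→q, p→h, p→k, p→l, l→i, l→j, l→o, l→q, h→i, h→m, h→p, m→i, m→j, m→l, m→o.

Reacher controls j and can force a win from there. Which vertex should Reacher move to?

n

A0 = {k}
A1: add {n} — n (Reacher) has n→k.
A2: add {j} — j (Reacher) has j→n.
A3 = A2; e.g. h (Blocker) can still go to i. Fixed point.
From j, successor n is in the attractor (rank 1); the other successor q is not.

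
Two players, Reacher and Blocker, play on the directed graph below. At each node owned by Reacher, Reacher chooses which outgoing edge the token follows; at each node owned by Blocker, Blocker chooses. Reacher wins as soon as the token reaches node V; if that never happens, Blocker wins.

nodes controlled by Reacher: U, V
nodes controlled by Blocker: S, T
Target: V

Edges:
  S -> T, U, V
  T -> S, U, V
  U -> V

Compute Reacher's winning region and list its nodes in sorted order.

U, V

A0 = {V}
A1: add {U} — U (Reacher) has U→V.
A2 = A1; e.g. S (Blocker) can still go to T. Fixed point.
Reacher's winning region = {U, V}.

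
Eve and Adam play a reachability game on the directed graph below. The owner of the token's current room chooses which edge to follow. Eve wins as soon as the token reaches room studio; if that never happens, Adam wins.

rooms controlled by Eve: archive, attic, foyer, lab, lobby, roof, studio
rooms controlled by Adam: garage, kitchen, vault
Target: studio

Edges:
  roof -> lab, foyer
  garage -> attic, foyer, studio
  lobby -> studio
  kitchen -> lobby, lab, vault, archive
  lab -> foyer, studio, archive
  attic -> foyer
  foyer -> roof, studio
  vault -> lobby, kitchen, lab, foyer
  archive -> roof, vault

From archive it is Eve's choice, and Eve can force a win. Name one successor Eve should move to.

roof

A0 = {studio}
A1: add {foyer, lab, lobby} — lobby (Eve) has lobby→studio; lab (Eve) has lab→studio; foyer (Eve) has foyer→studio.
A2: add {attic, roof} — roof (Eve) has roof→lab; attic (Eve) has attic→foyer.
A3: add {archive, garage} — garage (Adam): all of {attic, foyer, studio} already in; archive (Eve) has archive→roof.
A4 = A3; e.g. kitchen (Adam) can still go to vault. Fixed point.
From archive, successor roof is in the attractor (rank 2); the other successor vault is not.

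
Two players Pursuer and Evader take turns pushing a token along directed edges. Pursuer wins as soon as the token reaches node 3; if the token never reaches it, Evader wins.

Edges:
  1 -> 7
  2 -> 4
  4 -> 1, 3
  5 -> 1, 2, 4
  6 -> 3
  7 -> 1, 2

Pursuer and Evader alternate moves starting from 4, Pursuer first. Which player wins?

Pursuer

Track states (vertex, player-to-move).
A0 = {(3,Pursuer), (3,Evader)}
A1: add {(4,Pursuer), (6,Pursuer), (6,Evader)}.
(4,Pursuer) ∈ A1 ⇒ Pursuer forces the target.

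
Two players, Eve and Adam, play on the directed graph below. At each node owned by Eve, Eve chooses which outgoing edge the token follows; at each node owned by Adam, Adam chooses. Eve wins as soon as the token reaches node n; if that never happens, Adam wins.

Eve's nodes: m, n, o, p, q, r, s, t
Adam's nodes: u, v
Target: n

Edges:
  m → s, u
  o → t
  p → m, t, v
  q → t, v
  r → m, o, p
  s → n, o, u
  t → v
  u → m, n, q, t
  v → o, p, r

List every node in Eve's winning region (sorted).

A0 = {n}
A1: add {s} — s (Eve) has s→n.
A2: add {m} — m (Eve) has m→s.
A3: add {p, r} — p (Eve) has p→m; r (Eve) has r→m.
A4 = A3; e.g. o (Eve) has no edge into A3. Fixed point.
Eve's winning region = {m, n, p, r, s}.

m, n, p, r, s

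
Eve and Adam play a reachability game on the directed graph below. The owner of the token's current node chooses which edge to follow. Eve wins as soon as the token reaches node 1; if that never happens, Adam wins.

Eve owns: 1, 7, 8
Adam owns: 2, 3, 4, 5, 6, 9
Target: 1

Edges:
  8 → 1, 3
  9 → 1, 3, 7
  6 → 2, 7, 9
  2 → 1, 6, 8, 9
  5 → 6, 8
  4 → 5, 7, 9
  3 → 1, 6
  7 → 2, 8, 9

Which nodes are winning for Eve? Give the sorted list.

1, 7, 8

A0 = {1}
A1: add {8} — 8 (Eve) has 8→1.
A2: add {7} — 7 (Eve) has 7→8.
A3 = A2; e.g. 2 (Adam) can still go to 6. Fixed point.
Eve's winning region = {1, 7, 8}.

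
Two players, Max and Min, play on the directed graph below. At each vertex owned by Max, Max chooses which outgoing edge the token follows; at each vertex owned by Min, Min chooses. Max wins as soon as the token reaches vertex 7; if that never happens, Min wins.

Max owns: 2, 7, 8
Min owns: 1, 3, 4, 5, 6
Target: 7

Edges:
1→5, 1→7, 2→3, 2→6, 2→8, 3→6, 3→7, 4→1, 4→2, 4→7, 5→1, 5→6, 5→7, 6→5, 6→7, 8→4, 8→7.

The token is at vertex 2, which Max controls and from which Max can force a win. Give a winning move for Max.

8

A0 = {7}
A1: add {8} — 8 (Max) has 8→7.
A2: add {2} — 2 (Max) has 2→8.
A3 = A2; e.g. 1 (Min) can still go to 5. Fixed point.
From 2, successor 8 is in the attractor (rank 1); the other successors 3, 6 are not.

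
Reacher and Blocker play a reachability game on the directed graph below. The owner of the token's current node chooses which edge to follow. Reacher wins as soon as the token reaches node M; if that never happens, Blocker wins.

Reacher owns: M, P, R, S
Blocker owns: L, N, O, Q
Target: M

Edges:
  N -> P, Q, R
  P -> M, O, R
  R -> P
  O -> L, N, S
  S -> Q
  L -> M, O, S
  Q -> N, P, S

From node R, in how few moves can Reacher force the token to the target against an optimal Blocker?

2

A0 = {M}
A1: add {P} — P (Reacher) has P→M.
A2: add {R} — R (Reacher) has R→P.
A3 = A2; e.g. L (Blocker) can still go to O. Fixed point.
R enters the attractor at level 2, so Reacher can force the target in 2 moves from there.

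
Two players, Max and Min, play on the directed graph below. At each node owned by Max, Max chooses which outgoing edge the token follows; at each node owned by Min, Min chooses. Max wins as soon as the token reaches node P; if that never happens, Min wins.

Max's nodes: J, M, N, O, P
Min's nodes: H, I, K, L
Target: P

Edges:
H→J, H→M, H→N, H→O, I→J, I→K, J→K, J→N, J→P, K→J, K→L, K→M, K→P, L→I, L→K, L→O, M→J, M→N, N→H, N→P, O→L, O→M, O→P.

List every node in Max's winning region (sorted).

A0 = {P}
A1: add {J, N, O} — J (Max) has J→P; N (Max) has N→P; O (Max) has O→P.
A2: add {M} — M (Max) has M→J.
A3: add {H} — H (Min): all of {J, M, N, O} already in.
A4 = A3; e.g. I (Min) can still go to K. Fixed point.
Max's winning region = {H, J, M, N, O, P}.

H, J, M, N, O, P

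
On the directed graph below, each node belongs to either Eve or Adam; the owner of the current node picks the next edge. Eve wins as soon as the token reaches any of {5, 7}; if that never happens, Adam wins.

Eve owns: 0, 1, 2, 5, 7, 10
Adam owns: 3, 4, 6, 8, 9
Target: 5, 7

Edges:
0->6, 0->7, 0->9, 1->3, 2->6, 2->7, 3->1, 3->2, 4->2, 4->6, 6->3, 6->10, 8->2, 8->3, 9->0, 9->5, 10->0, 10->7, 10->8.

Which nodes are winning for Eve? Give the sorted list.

A0 = {5, 7}
A1: add {0, 2, 10} — 0 (Eve) has 0→7; 2 (Eve) has 2→7; 10 (Eve) has 10→7.
A2: add {9} — 9 (Adam): all of {0, 5} already in.
A3 = A2; e.g. 1 (Eve) has no edge into A2. Fixed point.
Eve's winning region = {0, 2, 5, 7, 9, 10}.

0, 2, 5, 7, 9, 10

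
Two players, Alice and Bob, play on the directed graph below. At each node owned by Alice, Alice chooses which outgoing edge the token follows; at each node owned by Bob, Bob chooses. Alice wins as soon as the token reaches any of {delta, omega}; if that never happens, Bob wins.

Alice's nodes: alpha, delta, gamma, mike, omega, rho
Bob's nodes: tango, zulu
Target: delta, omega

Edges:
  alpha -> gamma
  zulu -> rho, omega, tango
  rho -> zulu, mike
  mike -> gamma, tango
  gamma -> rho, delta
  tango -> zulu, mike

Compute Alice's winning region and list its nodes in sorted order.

A0 = {delta, omega}
A1: add {gamma} — gamma (Alice) has gamma→delta.
A2: add {alpha, mike} — mike (Alice) has mike→gamma; alpha (Alice) has alpha→gamma.
A3: add {rho} — rho (Alice) has rho→mike.
A4 = A3; e.g. zulu (Bob) can still go to tango. Fixed point.
Alice's winning region = {alpha, delta, gamma, mike, omega, rho}.

alpha, delta, gamma, mike, omega, rho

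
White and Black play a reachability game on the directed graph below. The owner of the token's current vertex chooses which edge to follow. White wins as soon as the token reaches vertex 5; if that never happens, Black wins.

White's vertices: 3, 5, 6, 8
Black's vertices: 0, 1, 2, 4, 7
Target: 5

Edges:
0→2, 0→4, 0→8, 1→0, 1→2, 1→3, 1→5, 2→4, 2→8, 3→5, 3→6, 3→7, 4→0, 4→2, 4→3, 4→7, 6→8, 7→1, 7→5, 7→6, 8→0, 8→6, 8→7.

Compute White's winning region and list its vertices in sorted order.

A0 = {5}
A1: add {3} — 3 (White) has 3→5.
A2 = A1; e.g. 0 (Black) can still go to 2. Fixed point.
White's winning region = {3, 5}.

3, 5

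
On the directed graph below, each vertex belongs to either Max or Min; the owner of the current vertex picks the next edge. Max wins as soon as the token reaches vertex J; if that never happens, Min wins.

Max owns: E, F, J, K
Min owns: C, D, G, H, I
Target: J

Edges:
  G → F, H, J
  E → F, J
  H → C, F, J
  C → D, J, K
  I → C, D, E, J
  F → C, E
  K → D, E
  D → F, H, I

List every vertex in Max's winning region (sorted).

E, F, J, K

A0 = {J}
A1: add {E} — E (Max) has E→J.
A2: add {F, K} — F (Max) has F→E; K (Max) has K→E.
A3 = A2; e.g. C (Min) can still go to D. Fixed point.
Max's winning region = {E, F, J, K}.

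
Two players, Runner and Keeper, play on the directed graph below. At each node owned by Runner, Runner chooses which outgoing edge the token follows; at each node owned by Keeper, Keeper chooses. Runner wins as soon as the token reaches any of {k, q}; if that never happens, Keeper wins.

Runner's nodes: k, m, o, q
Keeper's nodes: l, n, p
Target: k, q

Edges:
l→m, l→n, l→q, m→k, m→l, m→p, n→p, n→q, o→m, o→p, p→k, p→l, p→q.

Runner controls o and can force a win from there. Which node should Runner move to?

m

A0 = {k, q}
A1: add {m} — m (Runner) has m→k.
A2: add {o} — o (Runner) has o→m.
A3 = A2; e.g. l (Keeper) can still go to n. Fixed point.
From o, successor m is in the attractor (rank 1); the other successor p is not.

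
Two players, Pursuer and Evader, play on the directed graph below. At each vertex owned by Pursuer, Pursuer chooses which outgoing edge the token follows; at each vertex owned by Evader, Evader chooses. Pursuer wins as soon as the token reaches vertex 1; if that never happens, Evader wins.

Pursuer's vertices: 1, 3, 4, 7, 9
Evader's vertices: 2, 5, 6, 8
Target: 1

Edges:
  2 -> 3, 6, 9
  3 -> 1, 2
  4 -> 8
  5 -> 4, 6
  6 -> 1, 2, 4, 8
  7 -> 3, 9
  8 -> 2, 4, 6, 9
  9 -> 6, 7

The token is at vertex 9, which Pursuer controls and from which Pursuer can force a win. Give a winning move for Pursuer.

A0 = {1}
A1: add {3} — 3 (Pursuer) has 3→1.
A2: add {7} — 7 (Pursuer) has 7→3.
A3: add {9} — 9 (Pursuer) has 9→7.
A4 = A3; e.g. 2 (Evader) can still go to 6. Fixed point.
From 9, successor 7 is in the attractor (rank 2); the other successor 6 is not.

7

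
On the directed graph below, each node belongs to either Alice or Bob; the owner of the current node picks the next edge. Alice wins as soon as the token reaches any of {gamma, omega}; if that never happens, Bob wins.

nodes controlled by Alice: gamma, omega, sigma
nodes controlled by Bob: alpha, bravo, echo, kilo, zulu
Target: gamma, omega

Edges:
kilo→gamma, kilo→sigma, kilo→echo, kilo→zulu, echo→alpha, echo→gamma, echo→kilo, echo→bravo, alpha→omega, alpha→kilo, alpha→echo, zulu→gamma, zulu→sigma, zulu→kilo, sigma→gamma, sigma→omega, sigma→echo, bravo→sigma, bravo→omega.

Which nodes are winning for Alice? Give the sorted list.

bravo, gamma, omega, sigma

A0 = {gamma, omega}
A1: add {sigma} — sigma (Alice) has sigma→gamma.
A2: add {bravo} — bravo (Bob): all of {sigma, omega} already in.
A3 = A2; e.g. alpha (Bob) can still go to kilo. Fixed point.
Alice's winning region = {bravo, gamma, omega, sigma}.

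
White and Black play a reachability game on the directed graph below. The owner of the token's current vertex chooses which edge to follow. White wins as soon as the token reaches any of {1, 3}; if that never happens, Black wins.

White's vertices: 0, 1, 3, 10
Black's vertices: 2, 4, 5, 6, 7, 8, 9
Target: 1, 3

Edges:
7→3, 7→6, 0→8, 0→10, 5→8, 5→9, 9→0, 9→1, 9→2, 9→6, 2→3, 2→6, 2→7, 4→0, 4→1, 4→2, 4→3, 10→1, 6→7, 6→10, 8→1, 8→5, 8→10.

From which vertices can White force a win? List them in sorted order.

0, 1, 3, 10

A0 = {1, 3}
A1: add {10} — 10 (White) has 10→1.
A2: add {0} — 0 (White) has 0→10.
A3 = A2; e.g. 2 (Black) can still go to 6. Fixed point.
White's winning region = {0, 1, 3, 10}.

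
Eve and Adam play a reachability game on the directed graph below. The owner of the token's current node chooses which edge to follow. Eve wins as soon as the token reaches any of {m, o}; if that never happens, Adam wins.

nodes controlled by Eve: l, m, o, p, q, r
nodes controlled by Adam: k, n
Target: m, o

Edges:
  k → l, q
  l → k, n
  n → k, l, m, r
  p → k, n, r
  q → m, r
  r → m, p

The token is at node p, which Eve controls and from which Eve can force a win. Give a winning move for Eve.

r

A0 = {m, o}
A1: add {q, r} — q (Eve) has q→m; r (Eve) has r→m.
A2: add {p} — p (Eve) has p→r.
A3 = A2; e.g. k (Adam) can still go to l. Fixed point.
From p, successor r is in the attractor (rank 1); the other successors k, n are not.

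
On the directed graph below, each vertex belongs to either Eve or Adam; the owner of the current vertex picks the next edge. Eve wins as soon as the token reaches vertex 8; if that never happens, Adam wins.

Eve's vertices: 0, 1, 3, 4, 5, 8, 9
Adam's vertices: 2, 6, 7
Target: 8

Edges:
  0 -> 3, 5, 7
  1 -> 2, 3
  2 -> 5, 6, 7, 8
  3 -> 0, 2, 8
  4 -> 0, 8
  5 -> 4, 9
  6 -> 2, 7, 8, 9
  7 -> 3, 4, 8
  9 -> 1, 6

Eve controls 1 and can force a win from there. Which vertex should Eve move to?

3

A0 = {8}
A1: add {3, 4} — 3 (Eve) has 3→8; 4 (Eve) has 4→8.
A2: add {0, 1, 5, 7} — 0 (Eve) has 0→3; 1 (Eve) has 1→3; 5 (Eve) has 5→4; 7 (Adam): all of {3, 4, 8} already in.
A3: add {9} — 9 (Eve) has 9→1.
A4 = A3; e.g. 2 (Adam) can still go to 6. Fixed point.
From 1, successor 3 is in the attractor (rank 1); the other successor 2 is not.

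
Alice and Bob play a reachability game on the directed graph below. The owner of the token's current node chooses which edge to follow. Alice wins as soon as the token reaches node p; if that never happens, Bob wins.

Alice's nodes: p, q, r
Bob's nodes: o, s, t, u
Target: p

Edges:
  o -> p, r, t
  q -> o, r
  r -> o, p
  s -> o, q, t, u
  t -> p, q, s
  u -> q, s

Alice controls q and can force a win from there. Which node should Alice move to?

A0 = {p}
A1: add {r} — r (Alice) has r→p.
A2: add {q} — q (Alice) has q→r.
A3 = A2; e.g. o (Bob) can still go to t. Fixed point.
From q, successor r is in the attractor (rank 1); the other successor o is not.

r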